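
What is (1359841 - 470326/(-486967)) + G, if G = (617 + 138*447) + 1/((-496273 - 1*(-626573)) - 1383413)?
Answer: 867827954226170895/610224678271 ≈ 1.4221e+6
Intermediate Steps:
G = 78072699238/1253113 (G = (617 + 61686) + 1/((-496273 + 626573) - 1383413) = 62303 + 1/(130300 - 1383413) = 62303 + 1/(-1253113) = 62303 - 1/1253113 = 78072699238/1253113 ≈ 62303.)
(1359841 - 470326/(-486967)) + G = (1359841 - 470326/(-486967)) + 78072699238/1253113 = (1359841 - 470326*(-1/486967)) + 78072699238/1253113 = (1359841 + 470326/486967) + 78072699238/1253113 = 662198162573/486967 + 78072699238/1253113 = 867827954226170895/610224678271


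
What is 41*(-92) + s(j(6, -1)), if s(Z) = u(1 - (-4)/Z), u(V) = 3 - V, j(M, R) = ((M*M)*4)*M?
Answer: -814321/216 ≈ -3770.0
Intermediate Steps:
j(M, R) = 4*M³ (j(M, R) = (M²*4)*M = (4*M²)*M = 4*M³)
s(Z) = 2 - 4/Z (s(Z) = 3 - (1 - (-4)/Z) = 3 - (1 + 4/Z) = 3 + (-1 - 4/Z) = 2 - 4/Z)
41*(-92) + s(j(6, -1)) = 41*(-92) + (2 - 4/(4*6³)) = -3772 + (2 - 4/(4*216)) = -3772 + (2 - 4/864) = -3772 + (2 - 4*1/864) = -3772 + (2 - 1/216) = -3772 + 431/216 = -814321/216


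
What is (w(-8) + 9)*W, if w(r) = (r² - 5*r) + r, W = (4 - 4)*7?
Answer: 0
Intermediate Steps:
W = 0 (W = 0*7 = 0)
w(r) = r² - 4*r
(w(-8) + 9)*W = (-8*(-4 - 8) + 9)*0 = (-8*(-12) + 9)*0 = (96 + 9)*0 = 105*0 = 0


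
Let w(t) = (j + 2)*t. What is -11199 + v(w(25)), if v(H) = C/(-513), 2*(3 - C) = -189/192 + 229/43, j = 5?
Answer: -31620963413/2823552 ≈ -11199.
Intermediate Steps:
C = 4565/5504 (C = 3 - (-189/192 + 229/43)/2 = 3 - (-189*1/192 + 229*(1/43))/2 = 3 - (-63/64 + 229/43)/2 = 3 - ½*11947/2752 = 3 - 11947/5504 = 4565/5504 ≈ 0.82940)
w(t) = 7*t (w(t) = (5 + 2)*t = 7*t)
v(H) = -4565/2823552 (v(H) = (4565/5504)/(-513) = (4565/5504)*(-1/513) = -4565/2823552)
-11199 + v(w(25)) = -11199 - 4565/2823552 = -31620963413/2823552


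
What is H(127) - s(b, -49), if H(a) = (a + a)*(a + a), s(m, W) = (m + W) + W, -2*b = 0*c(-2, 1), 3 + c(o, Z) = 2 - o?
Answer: 64614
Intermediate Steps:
c(o, Z) = -1 - o (c(o, Z) = -3 + (2 - o) = -1 - o)
b = 0 (b = -0*(-1 - 1*(-2)) = -0*(-1 + 2) = -0 = -½*0 = 0)
s(m, W) = m + 2*W (s(m, W) = (W + m) + W = m + 2*W)
H(a) = 4*a² (H(a) = (2*a)*(2*a) = 4*a²)
H(127) - s(b, -49) = 4*127² - (0 + 2*(-49)) = 4*16129 - (0 - 98) = 64516 - 1*(-98) = 64516 + 98 = 64614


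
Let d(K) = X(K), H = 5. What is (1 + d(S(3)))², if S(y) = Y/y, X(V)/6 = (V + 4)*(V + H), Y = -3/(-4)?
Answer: 1164241/64 ≈ 18191.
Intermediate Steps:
Y = ¾ (Y = -3*(-¼) = ¾ ≈ 0.75000)
X(V) = 6*(4 + V)*(5 + V) (X(V) = 6*((V + 4)*(V + 5)) = 6*((4 + V)*(5 + V)) = 6*(4 + V)*(5 + V))
S(y) = 3/(4*y)
d(K) = 120 + 6*K² + 54*K
(1 + d(S(3)))² = (1 + (120 + 6*((¾)/3)² + 54*((¾)/3)))² = (1 + (120 + 6*((¾)*(⅓))² + 54*((¾)*(⅓))))² = (1 + (120 + 6*(¼)² + 54*(¼)))² = (1 + (120 + 6*(1/16) + 27/2))² = (1 + (120 + 3/8 + 27/2))² = (1 + 1071/8)² = (1079/8)² = 1164241/64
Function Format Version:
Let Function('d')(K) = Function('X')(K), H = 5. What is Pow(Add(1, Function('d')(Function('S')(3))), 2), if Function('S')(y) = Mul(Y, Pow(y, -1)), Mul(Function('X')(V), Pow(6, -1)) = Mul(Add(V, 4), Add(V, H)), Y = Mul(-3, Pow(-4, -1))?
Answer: Rational(1164241, 64) ≈ 18191.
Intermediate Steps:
Y = Rational(3, 4) (Y = Mul(-3, Rational(-1, 4)) = Rational(3, 4) ≈ 0.75000)
Function('X')(V) = Mul(6, Add(4, V), Add(5, V)) (Function('X')(V) = Mul(6, Mul(Add(V, 4), Add(V, 5))) = Mul(6, Mul(Add(4, V), Add(5, V))) = Mul(6, Add(4, V), Add(5, V)))
Function('S')(y) = Mul(Rational(3, 4), Pow(y, -1))
Function('d')(K) = Add(120, Mul(6, Pow(K, 2)), Mul(54, K))
Pow(Add(1, Function('d')(Function('S')(3))), 2) = Pow(Add(1, Add(120, Mul(6, Pow(Mul(Rational(3, 4), Pow(3, -1)), 2)), Mul(54, Mul(Rational(3, 4), Pow(3, -1))))), 2) = Pow(Add(1, Add(120, Mul(6, Pow(Mul(Rational(3, 4), Rational(1, 3)), 2)), Mul(54, Mul(Rational(3, 4), Rational(1, 3))))), 2) = Pow(Add(1, Add(120, Mul(6, Pow(Rational(1, 4), 2)), Mul(54, Rational(1, 4)))), 2) = Pow(Add(1, Add(120, Mul(6, Rational(1, 16)), Rational(27, 2))), 2) = Pow(Add(1, Add(120, Rational(3, 8), Rational(27, 2))), 2) = Pow(Add(1, Rational(1071, 8)), 2) = Pow(Rational(1079, 8), 2) = Rational(1164241, 64)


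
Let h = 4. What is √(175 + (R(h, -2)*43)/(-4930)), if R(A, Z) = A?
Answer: 3*√118125265/2465 ≈ 13.227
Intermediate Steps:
√(175 + (R(h, -2)*43)/(-4930)) = √(175 + (4*43)/(-4930)) = √(175 + 172*(-1/4930)) = √(175 - 86/2465) = √(431289/2465) = 3*√118125265/2465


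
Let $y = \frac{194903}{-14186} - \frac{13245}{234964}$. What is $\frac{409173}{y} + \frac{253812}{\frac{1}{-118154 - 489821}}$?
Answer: $- \frac{3547856433095659979496}{22991541031} \approx -1.5431 \cdot 10^{11}$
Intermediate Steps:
$y = - \frac{22991541031}{1666599652}$ ($y = 194903 \left(- \frac{1}{14186}\right) - \frac{13245}{234964} = - \frac{194903}{14186} - \frac{13245}{234964} = - \frac{22991541031}{1666599652} \approx -13.795$)
$\frac{409173}{y} + \frac{253812}{\frac{1}{-118154 - 489821}} = \frac{409173}{- \frac{22991541031}{1666599652}} + \frac{253812}{\frac{1}{-118154 - 489821}} = 409173 \left(- \frac{1666599652}{22991541031}\right) + \frac{253812}{\frac{1}{-607975}} = - \frac{681927579407796}{22991541031} + \frac{253812}{- \frac{1}{607975}} = - \frac{681927579407796}{22991541031} + 253812 \left(-607975\right) = - \frac{681927579407796}{22991541031} - 154311350700 = - \frac{3547856433095659979496}{22991541031}$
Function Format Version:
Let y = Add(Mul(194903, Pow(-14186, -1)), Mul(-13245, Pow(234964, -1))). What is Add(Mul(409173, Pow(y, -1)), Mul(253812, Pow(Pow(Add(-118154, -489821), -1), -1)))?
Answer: Rational(-3547856433095659979496, 22991541031) ≈ -1.5431e+11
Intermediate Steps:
y = Rational(-22991541031, 1666599652) (y = Add(Mul(194903, Rational(-1, 14186)), Mul(-13245, Rational(1, 234964))) = Add(Rational(-194903, 14186), Rational(-13245, 234964)) = Rational(-22991541031, 1666599652) ≈ -13.795)
Add(Mul(409173, Pow(y, -1)), Mul(253812, Pow(Pow(Add(-118154, -489821), -1), -1))) = Add(Mul(409173, Pow(Rational(-22991541031, 1666599652), -1)), Mul(253812, Pow(Pow(Add(-118154, -489821), -1), -1))) = Add(Mul(409173, Rational(-1666599652, 22991541031)), Mul(253812, Pow(Pow(-607975, -1), -1))) = Add(Rational(-681927579407796, 22991541031), Mul(253812, Pow(Rational(-1, 607975), -1))) = Add(Rational(-681927579407796, 22991541031), Mul(253812, -607975)) = Add(Rational(-681927579407796, 22991541031), -154311350700) = Rational(-3547856433095659979496, 22991541031)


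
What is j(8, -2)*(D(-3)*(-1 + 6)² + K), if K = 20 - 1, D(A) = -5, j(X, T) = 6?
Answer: -636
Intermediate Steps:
K = 19
j(8, -2)*(D(-3)*(-1 + 6)² + K) = 6*(-5*(-1 + 6)² + 19) = 6*(-5*5² + 19) = 6*(-5*25 + 19) = 6*(-125 + 19) = 6*(-106) = -636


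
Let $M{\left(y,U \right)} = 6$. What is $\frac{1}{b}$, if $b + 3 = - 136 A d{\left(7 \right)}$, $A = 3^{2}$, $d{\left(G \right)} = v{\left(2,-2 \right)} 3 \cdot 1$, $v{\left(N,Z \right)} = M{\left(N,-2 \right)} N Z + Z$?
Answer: $\frac{1}{95469} \approx 1.0475 \cdot 10^{-5}$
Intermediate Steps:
$v{\left(N,Z \right)} = Z + 6 N Z$ ($v{\left(N,Z \right)} = 6 N Z + Z = Z + 6 N Z$)
$d{\left(G \right)} = -78$ ($d{\left(G \right)} = - 2 \left(1 + 6 \cdot 2\right) 3 \cdot 1 = - 2 \left(1 + 12\right) 3 \cdot 1 = \left(-2\right) 13 \cdot 3 \cdot 1 = \left(-26\right) 3 \cdot 1 = \left(-78\right) 1 = -78$)
$A = 9$
$b = 95469$ ($b = -3 - 136 \cdot 9 \left(-78\right) = -3 - -95472 = -3 + 95472 = 95469$)
$\frac{1}{b} = \frac{1}{95469}$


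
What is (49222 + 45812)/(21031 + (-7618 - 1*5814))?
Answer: 31678/2533 ≈ 12.506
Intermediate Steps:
(49222 + 45812)/(21031 + (-7618 - 1*5814)) = 95034/(21031 + (-7618 - 5814)) = 95034/(21031 - 13432) = 95034/7599 = 95034*(1/7599) = 31678/2533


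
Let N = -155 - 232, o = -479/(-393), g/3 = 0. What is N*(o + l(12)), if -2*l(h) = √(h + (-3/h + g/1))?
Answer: -61791/131 + 387*√47/4 ≈ 191.60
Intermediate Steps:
g = 0 (g = 3*0 = 0)
o = 479/393 (o = -479*(-1/393) = 479/393 ≈ 1.2188)
l(h) = -√(h - 3/h)/2 (l(h) = -√(h + (-3/h + 0/1))/2 = -√(h + (-3/h + 0*1))/2 = -√(h + (-3/h + 0))/2 = -√(h - 3/h)/2)
N = -387
N*(o + l(12)) = -387*(479/393 - √(12 - 3/12)/2) = -387*(479/393 - √(12 - 3*1/12)/2) = -387*(479/393 - √(12 - ¼)/2) = -387*(479/393 - √47/4) = -61791/131 + 387*√47/4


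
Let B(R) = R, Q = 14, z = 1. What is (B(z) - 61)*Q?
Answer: -840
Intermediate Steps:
(B(z) - 61)*Q = (1 - 61)*14 = -60*14 = -840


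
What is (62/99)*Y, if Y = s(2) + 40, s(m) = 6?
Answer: 2852/99 ≈ 28.808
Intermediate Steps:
Y = 46 (Y = 6 + 40 = 46)
(62/99)*Y = (62/99)*46 = 2852/99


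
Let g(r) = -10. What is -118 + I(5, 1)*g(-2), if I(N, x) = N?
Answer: -168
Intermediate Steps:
-118 + I(5, 1)*g(-2) = -118 + 5*(-10) = -118 - 50 = -168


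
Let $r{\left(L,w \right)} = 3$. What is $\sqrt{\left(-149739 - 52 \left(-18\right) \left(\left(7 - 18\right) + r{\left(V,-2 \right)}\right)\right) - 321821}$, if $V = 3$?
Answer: $2 i \sqrt{119762} \approx 692.13 i$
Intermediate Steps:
$\sqrt{\left(-149739 - 52 \left(-18\right) \left(\left(7 - 18\right) + r{\left(V,-2 \right)}\right)\right) - 321821} = \sqrt{\left(-149739 - 52 \left(-18\right) \left(\left(7 - 18\right) + 3\right)\right) - 321821} = \sqrt{\left(-149739 - - 936 \left(-11 + 3\right)\right) - 321821} = \sqrt{\left(-149739 - \left(-936\right) \left(-8\right)\right) - 321821} = \sqrt{\left(-149739 - 7488\right) - 321821} = \sqrt{-157227 - 321821} = \sqrt{-479048} = 2 i \sqrt{119762}$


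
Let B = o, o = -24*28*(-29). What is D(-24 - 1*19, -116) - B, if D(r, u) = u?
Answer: -19604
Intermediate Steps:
o = 19488 (o = -672*(-29) = 19488)
B = 19488
D(-24 - 1*19, -116) - B = -116 - 1*19488 = -116 - 19488 = -19604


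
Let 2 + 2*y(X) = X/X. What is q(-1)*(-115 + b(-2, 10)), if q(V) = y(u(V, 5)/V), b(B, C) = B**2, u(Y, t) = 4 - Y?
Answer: 111/2 ≈ 55.500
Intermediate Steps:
y(X) = -1/2 (y(X) = -1 + (X/X)/2 = -1 + (1/2)*1 = -1 + 1/2 = -1/2)
q(V) = -1/2
q(-1)*(-115 + b(-2, 10)) = -(-115 + (-2)**2)/2 = -(-115 + 4)/2 = -1/2*(-111) = 111/2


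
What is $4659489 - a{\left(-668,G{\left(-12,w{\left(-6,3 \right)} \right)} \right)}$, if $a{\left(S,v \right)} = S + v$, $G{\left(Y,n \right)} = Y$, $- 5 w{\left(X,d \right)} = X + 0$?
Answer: $4660169$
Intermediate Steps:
$w{\left(X,d \right)} = - \frac{X}{5}$ ($w{\left(X,d \right)} = - \frac{X + 0}{5} = - \frac{X}{5}$)
$4659489 - a{\left(-668,G{\left(-12,w{\left(-6,3 \right)} \right)} \right)} = 4659489 - \left(-668 - 12\right) = 4659489 - -680 = 4659489 + 680 = 4660169$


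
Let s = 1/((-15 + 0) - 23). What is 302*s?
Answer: -151/19 ≈ -7.9474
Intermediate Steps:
s = -1/38 (s = 1/(-15 - 23) = 1/(-38) = -1/38 ≈ -0.026316)
302*s = 302*(-1/38) = -151/19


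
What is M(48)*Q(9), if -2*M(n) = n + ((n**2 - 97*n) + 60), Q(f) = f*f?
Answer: 90882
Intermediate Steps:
Q(f) = f**2
M(n) = -30 + 48*n - n**2/2 (M(n) = -(n + ((n**2 - 97*n) + 60))/2 = -(n + (60 + n**2 - 97*n))/2 = -(60 + n**2 - 96*n)/2 = -30 + 48*n - n**2/2)
M(48)*Q(9) = (-30 + 48*48 - 1/2*48**2)*9**2 = (-30 + 2304 - 1/2*2304)*81 = (-30 + 2304 - 1152)*81 = 1122*81 = 90882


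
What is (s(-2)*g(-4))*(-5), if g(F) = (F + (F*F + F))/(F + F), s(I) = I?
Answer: -10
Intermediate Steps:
g(F) = (F**2 + 2*F)/(2*F) (g(F) = (F + (F**2 + F))/((2*F)) = (F + (F + F**2))*(1/(2*F)) = (F**2 + 2*F)*(1/(2*F)) = (F**2 + 2*F)/(2*F))
(s(-2)*g(-4))*(-5) = -2*(1 + (1/2)*(-4))*(-5) = -2*(1 - 2)*(-5) = -2*(-1)*(-5) = 2*(-5) = -10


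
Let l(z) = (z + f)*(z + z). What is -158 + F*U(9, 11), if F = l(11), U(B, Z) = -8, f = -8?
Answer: -686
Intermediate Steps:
l(z) = 2*z*(-8 + z) (l(z) = (z - 8)*(z + z) = (-8 + z)*(2*z) = 2*z*(-8 + z))
F = 66 (F = 2*11*(-8 + 11) = 2*11*3 = 66)
-158 + F*U(9, 11) = -158 + 66*(-8) = -158 - 528 = -686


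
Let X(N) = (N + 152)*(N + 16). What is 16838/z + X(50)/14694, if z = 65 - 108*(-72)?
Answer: 58658964/19202609 ≈ 3.0547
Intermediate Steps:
X(N) = (16 + N)*(152 + N) (X(N) = (152 + N)*(16 + N) = (16 + N)*(152 + N))
z = 7841 (z = 65 + 7776 = 7841)
16838/z + X(50)/14694 = 16838/7841 + (2432 + 50² + 168*50)/14694 = 16838*(1/7841) + (2432 + 2500 + 8400)*(1/14694) = 16838/7841 + 13332*(1/14694) = 16838/7841 + 2222/2449 = 58658964/19202609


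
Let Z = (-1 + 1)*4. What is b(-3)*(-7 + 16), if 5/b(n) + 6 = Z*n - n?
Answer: -15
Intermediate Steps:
Z = 0 (Z = 0*4 = 0)
b(n) = 5/(-6 - n) (b(n) = 5/(-6 + (0*n - n)) = 5/(-6 + (0 - n)) = 5/(-6 - n))
b(-3)*(-7 + 16) = (-5/(6 - 3))*(-7 + 16) = -5/3*9 = -15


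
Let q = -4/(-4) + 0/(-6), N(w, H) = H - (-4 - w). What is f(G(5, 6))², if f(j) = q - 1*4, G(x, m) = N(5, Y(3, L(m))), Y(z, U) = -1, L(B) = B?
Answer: 9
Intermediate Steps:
N(w, H) = 4 + H + w (N(w, H) = H + (4 + w) = 4 + H + w)
G(x, m) = 8 (G(x, m) = 4 - 1 + 5 = 8)
q = 1 (q = -4*(-¼) + 0*(-⅙) = 1 + 0 = 1)
f(j) = -3 (f(j) = 1 - 1*4 = 1 - 4 = -3)
f(G(5, 6))² = (-3)² = 9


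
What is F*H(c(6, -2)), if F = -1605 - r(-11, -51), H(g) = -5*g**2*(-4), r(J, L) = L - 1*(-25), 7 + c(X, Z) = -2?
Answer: -2557980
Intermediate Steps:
c(X, Z) = -9 (c(X, Z) = -7 - 2 = -9)
r(J, L) = 25 + L (r(J, L) = L + 25 = 25 + L)
H(g) = 20*g**2
F = -1579 (F = -1605 - (25 - 51) = -1605 - 1*(-26) = -1605 + 26 = -1579)
F*H(c(6, -2)) = -31580*(-9)**2 = -31580*81 = -1579*1620 = -2557980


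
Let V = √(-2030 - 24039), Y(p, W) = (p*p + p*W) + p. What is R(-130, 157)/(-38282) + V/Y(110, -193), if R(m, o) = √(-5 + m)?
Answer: I*(-19141*√26069 - 13530*√15)/172651820 ≈ -0.018204*I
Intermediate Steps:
Y(p, W) = p + p² + W*p (Y(p, W) = (p² + W*p) + p = p + p² + W*p)
V = I*√26069 (V = √(-26069) = I*√26069 ≈ 161.46*I)
R(-130, 157)/(-38282) + V/Y(110, -193) = √(-5 - 130)/(-38282) + (I*√26069)/((110*(1 - 193 + 110))) = √(-135)*(-1/38282) + (I*√26069)/((110*(-82))) = (3*I*√15)*(-1/38282) + (I*√26069)/(-9020) = -3*I*√15/38282 + (I*√26069)*(-1/9020) = -3*I*√15/38282 - I*√26069/9020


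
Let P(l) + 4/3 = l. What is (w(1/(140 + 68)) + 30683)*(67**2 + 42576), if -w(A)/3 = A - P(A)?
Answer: 1443907135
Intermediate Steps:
P(l) = -4/3 + l
w(A) = -4 (w(A) = -3*(A - (-4/3 + A)) = -3*(A + (4/3 - A)) = -3*4/3 = -4)
(w(1/(140 + 68)) + 30683)*(67**2 + 42576) = (-4 + 30683)*(67**2 + 42576) = 30679*(4489 + 42576) = 30679*47065 = 1443907135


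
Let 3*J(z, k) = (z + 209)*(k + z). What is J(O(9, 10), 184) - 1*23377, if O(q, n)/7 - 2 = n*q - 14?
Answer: 481019/3 ≈ 1.6034e+5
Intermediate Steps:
O(q, n) = -84 + 7*n*q (O(q, n) = 14 + 7*(n*q - 14) = 14 + 7*(-14 + n*q) = 14 + (-98 + 7*n*q) = -84 + 7*n*q)
J(z, k) = (209 + z)*(k + z)/3 (J(z, k) = ((z + 209)*(k + z))/3 = ((209 + z)*(k + z))/3 = (209 + z)*(k + z)/3)
J(O(9, 10), 184) - 1*23377 = ((-84 + 7*10*9)**2/3 + (209/3)*184 + 209*(-84 + 7*10*9)/3 + (1/3)*184*(-84 + 7*10*9)) - 1*23377 = ((-84 + 630)**2/3 + 38456/3 + 209*(-84 + 630)/3 + (1/3)*184*(-84 + 630)) - 23377 = ((1/3)*546**2 + 38456/3 + (209/3)*546 + (1/3)*184*546) - 23377 = ((1/3)*298116 + 38456/3 + 38038 + 33488) - 23377 = (99372 + 38456/3 + 38038 + 33488) - 23377 = 551150/3 - 23377 = 481019/3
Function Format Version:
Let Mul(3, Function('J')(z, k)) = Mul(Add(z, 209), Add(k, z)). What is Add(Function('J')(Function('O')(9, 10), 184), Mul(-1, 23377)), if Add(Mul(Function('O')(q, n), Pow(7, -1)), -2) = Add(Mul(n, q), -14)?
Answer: Rational(481019, 3) ≈ 1.6034e+5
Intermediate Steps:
Function('O')(q, n) = Add(-84, Mul(7, n, q)) (Function('O')(q, n) = Add(14, Mul(7, Add(Mul(n, q), -14))) = Add(14, Mul(7, Add(-14, Mul(n, q)))) = Add(14, Add(-98, Mul(7, n, q))) = Add(-84, Mul(7, n, q)))
Function('J')(z, k) = Mul(Rational(1, 3), Add(209, z), Add(k, z)) (Function('J')(z, k) = Mul(Rational(1, 3), Mul(Add(z, 209), Add(k, z))) = Mul(Rational(1, 3), Mul(Add(209, z), Add(k, z))) = Mul(Rational(1, 3), Add(209, z), Add(k, z)))
Add(Function('J')(Function('O')(9, 10), 184), Mul(-1, 23377)) = Add(Add(Mul(Rational(1, 3), Pow(Add(-84, Mul(7, 10, 9)), 2)), Mul(Rational(209, 3), 184), Mul(Rational(209, 3), Add(-84, Mul(7, 10, 9))), Mul(Rational(1, 3), 184, Add(-84, Mul(7, 10, 9)))), Mul(-1, 23377)) = Add(Add(Mul(Rational(1, 3), Pow(Add(-84, 630), 2)), Rational(38456, 3), Mul(Rational(209, 3), Add(-84, 630)), Mul(Rational(1, 3), 184, Add(-84, 630))), -23377) = Add(Add(Mul(Rational(1, 3), Pow(546, 2)), Rational(38456, 3), Mul(Rational(209, 3), 546), Mul(Rational(1, 3), 184, 546)), -23377) = Add(Add(Mul(Rational(1, 3), 298116), Rational(38456, 3), 38038, 33488), -23377) = Add(Add(99372, Rational(38456, 3), 38038, 33488), -23377) = Add(Rational(551150, 3), -23377) = Rational(481019, 3)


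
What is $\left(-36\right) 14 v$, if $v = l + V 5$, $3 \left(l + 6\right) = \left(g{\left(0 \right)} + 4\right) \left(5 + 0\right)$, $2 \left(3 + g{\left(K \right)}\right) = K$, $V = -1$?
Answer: $4704$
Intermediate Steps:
$g{\left(K \right)} = -3 + \frac{K}{2}$
$l = - \frac{13}{3}$ ($l = -6 + \frac{\left(\left(-3 + \frac{1}{2} \cdot 0\right) + 4\right) \left(5 + 0\right)}{3} = -6 + \frac{\left(\left(-3 + 0\right) + 4\right) 5}{3} = -6 + \frac{\left(-3 + 4\right) 5}{3} = -6 + \frac{1 \cdot 5}{3} = -6 + \frac{1}{3} \cdot 5 = -6 + \frac{5}{3} = - \frac{13}{3} \approx -4.3333$)
$v = - \frac{28}{3}$ ($v = - \frac{13}{3} - 5 = - \frac{28}{3} \approx -9.3333$)
$\left(-36\right) 14 v = \left(-36\right) 14 \left(- \frac{28}{3}\right) = \left(-504\right) \left(- \frac{28}{3}\right) = 4704$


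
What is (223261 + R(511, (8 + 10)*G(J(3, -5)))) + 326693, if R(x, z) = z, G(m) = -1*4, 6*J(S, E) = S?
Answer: 549882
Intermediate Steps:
J(S, E) = S/6
G(m) = -4
(223261 + R(511, (8 + 10)*G(J(3, -5)))) + 326693 = (223261 + (8 + 10)*(-4)) + 326693 = (223261 + 18*(-4)) + 326693 = (223261 - 72) + 326693 = 223189 + 326693 = 549882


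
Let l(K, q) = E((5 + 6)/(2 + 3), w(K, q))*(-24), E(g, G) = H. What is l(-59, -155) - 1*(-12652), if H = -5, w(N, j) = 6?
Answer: 12772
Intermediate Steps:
E(g, G) = -5
l(K, q) = 120 (l(K, q) = -5*(-24) = 120)
l(-59, -155) - 1*(-12652) = 120 - 1*(-12652) = 120 + 12652 = 12772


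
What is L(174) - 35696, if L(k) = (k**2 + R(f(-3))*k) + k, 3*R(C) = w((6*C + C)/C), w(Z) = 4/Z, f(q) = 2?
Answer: -36490/7 ≈ -5212.9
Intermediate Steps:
R(C) = 4/21 (R(C) = (4/(((6*C + C)/C)))/3 = (4/(((7*C)/C)))/3 = (4/7)/3 = (4*(1/7))/3 = (1/3)*(4/7) = 4/21)
L(k) = k**2 + 25*k/21 (L(k) = (k**2 + 4*k/21) + k = k**2 + 25*k/21)
L(174) - 35696 = (1/21)*174*(25 + 21*174) - 35696 = (1/21)*174*(25 + 3654) - 35696 = (1/21)*174*3679 - 35696 = 213382/7 - 35696 = -36490/7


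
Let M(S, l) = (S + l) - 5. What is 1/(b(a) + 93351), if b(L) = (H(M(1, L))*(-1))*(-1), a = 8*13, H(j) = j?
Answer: 1/93451 ≈ 1.0701e-5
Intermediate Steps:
M(S, l) = -5 + S + l
a = 104
b(L) = -4 + L (b(L) = ((-5 + 1 + L)*(-1))*(-1) = ((-4 + L)*(-1))*(-1) = (4 - L)*(-1) = -4 + L)
1/(b(a) + 93351) = 1/((-4 + 104) + 93351) = 1/(100 + 93351) = 1/93451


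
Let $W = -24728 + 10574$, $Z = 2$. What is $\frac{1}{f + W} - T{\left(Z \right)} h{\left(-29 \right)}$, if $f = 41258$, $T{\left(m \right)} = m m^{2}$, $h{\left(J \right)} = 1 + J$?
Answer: $\frac{6071297}{27104} \approx 224.0$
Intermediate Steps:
$T{\left(m \right)} = m^{3}$
$W = -14154$
$\frac{1}{f + W} - T{\left(Z \right)} h{\left(-29 \right)} = \frac{1}{41258 - 14154} - 2^{3} \left(1 - 29\right) = \frac{1}{27104} - 8 \left(-28\right) = \frac{1}{27104} - -224 = \frac{1}{27104} + 224 = \frac{6071297}{27104}$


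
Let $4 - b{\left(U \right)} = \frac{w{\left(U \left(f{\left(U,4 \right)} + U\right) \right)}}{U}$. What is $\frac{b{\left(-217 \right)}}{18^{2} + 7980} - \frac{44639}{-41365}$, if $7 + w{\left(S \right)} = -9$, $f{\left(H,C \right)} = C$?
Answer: $\frac{6706107711}{6211533860} \approx 1.0796$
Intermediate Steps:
$w{\left(S \right)} = -16$ ($w{\left(S \right)} = -7 - 9 = -16$)
$b{\left(U \right)} = 4 + \frac{16}{U}$ ($b{\left(U \right)} = 4 - - \frac{16}{U} = 4 + \frac{16}{U}$)
$\frac{b{\left(-217 \right)}}{18^{2} + 7980} - \frac{44639}{-41365} = \frac{4 + \frac{16}{-217}}{18^{2} + 7980} - \frac{44639}{-41365} = \frac{4 + 16 \left(- \frac{1}{217}\right)}{324 + 7980} - - \frac{44639}{41365} = \frac{4 - \frac{16}{217}}{8304} + \frac{44639}{41365} = \frac{852}{217} \cdot \frac{1}{8304} + \frac{44639}{41365} = \frac{71}{150164} + \frac{44639}{41365} = \frac{6706107711}{6211533860}$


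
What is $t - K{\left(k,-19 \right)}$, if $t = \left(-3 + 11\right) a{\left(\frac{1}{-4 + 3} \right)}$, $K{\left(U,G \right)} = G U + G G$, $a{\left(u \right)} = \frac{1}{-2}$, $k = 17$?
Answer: $-42$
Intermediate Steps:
$a{\left(u \right)} = - \frac{1}{2}$
$K{\left(U,G \right)} = G^{2} + G U$ ($K{\left(U,G \right)} = G U + G^{2} = G^{2} + G U$)
$t = -4$ ($t = \left(-3 + 11\right) \left(- \frac{1}{2}\right) = 8 \left(- \frac{1}{2}\right) = -4$)
$t - K{\left(k,-19 \right)} = -4 - - 19 \left(-19 + 17\right) = -4 - \left(-19\right) \left(-2\right) = -4 - 38 = -42$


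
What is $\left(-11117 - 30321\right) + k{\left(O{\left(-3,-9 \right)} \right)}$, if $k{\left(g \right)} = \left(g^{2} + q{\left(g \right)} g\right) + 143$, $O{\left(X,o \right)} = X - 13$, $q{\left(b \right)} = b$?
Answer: $-40783$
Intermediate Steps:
$O{\left(X,o \right)} = -13 + X$
$k{\left(g \right)} = 143 + 2 g^{2}$ ($k{\left(g \right)} = \left(g^{2} + g g\right) + 143 = \left(g^{2} + g^{2}\right) + 143 = 2 g^{2} + 143 = 143 + 2 g^{2}$)
$\left(-11117 - 30321\right) + k{\left(O{\left(-3,-9 \right)} \right)} = \left(-11117 - 30321\right) + \left(143 + 2 \left(-13 - 3\right)^{2}\right) = -41438 + \left(143 + 2 \left(-16\right)^{2}\right) = -41438 + \left(143 + 2 \cdot 256\right) = -41438 + \left(143 + 512\right) = -41438 + 655 = -40783$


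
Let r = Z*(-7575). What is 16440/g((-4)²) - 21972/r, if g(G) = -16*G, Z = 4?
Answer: -5130283/80800 ≈ -63.494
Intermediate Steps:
r = -30300 (r = 4*(-7575) = -30300)
16440/g((-4)²) - 21972/r = 16440/((-16*(-4)²)) - 21972/(-30300) = 16440/((-16*16)) - 21972*(-1/30300) = 16440/(-256) + 1831/2525 = 16440*(-1/256) + 1831/2525 = -2055/32 + 1831/2525 = -5130283/80800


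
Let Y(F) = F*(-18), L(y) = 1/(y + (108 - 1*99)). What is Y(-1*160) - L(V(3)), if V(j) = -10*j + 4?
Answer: 48961/17 ≈ 2880.1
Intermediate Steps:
V(j) = 4 - 10*j
L(y) = 1/(9 + y) (L(y) = 1/(y + (108 - 99)) = 1/(y + 9) = 1/(9 + y))
Y(F) = -18*F
Y(-1*160) - L(V(3)) = -(-18)*160 - 1/(9 + (4 - 10*3)) = -18*(-160) - 1/(9 + (4 - 30)) = 2880 - 1/(9 - 26) = 2880 - 1/(-17) = 2880 - 1*(-1/17) = 2880 + 1/17 = 48961/17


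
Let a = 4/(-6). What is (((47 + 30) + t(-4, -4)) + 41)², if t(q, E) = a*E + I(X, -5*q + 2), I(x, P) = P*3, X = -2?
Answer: 313600/9 ≈ 34844.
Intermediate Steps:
I(x, P) = 3*P
a = -⅔ (a = 4*(-⅙) = -⅔ ≈ -0.66667)
t(q, E) = 6 - 15*q - 2*E/3 (t(q, E) = -2*E/3 + 3*(-5*q + 2) = -2*E/3 + 3*(2 - 5*q) = -2*E/3 + (6 - 15*q) = 6 - 15*q - 2*E/3)
(((47 + 30) + t(-4, -4)) + 41)² = (((47 + 30) + (6 - 15*(-4) - ⅔*(-4))) + 41)² = ((77 + (6 + 60 + 8/3)) + 41)² = ((77 + 206/3) + 41)² = (437/3 + 41)² = (560/3)² = 313600/9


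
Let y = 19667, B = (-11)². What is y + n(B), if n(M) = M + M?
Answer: 19909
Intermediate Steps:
B = 121
n(M) = 2*M
y + n(B) = 19667 + 2*121 = 19667 + 242 = 19909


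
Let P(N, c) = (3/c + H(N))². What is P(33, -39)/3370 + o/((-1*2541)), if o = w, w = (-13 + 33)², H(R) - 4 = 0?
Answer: -221202859/1447175730 ≈ -0.15285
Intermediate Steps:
H(R) = 4 (H(R) = 4 + 0 = 4)
w = 400 (w = 20² = 400)
o = 400
P(N, c) = (4 + 3/c)² (P(N, c) = (3/c + 4)² = (4 + 3/c)²)
P(33, -39)/3370 + o/((-1*2541)) = ((3 + 4*(-39))²/(-39)²)/3370 + 400/((-1*2541)) = ((3 - 156)²/1521)*(1/3370) + 400/(-2541) = ((1/1521)*(-153)²)*(1/3370) + 400*(-1/2541) = ((1/1521)*23409)*(1/3370) - 400/2541 = (2601/169)*(1/3370) - 400/2541 = 2601/569530 - 400/2541 = -221202859/1447175730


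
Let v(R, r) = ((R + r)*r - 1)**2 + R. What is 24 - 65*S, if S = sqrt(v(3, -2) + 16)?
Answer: 24 - 130*sqrt(7) ≈ -319.95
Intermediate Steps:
v(R, r) = R + (-1 + r*(R + r))**2 (v(R, r) = (r*(R + r) - 1)**2 + R = (-1 + r*(R + r))**2 + R = R + (-1 + r*(R + r))**2)
S = 2*sqrt(7) (S = sqrt((3 + (-1 + (-2)**2 + 3*(-2))**2) + 16) = sqrt((3 + (-1 + 4 - 6)**2) + 16) = sqrt((3 + (-3)**2) + 16) = sqrt((3 + 9) + 16) = sqrt(12 + 16) = sqrt(28) = 2*sqrt(7) ≈ 5.2915)
24 - 65*S = 24 - 130*sqrt(7)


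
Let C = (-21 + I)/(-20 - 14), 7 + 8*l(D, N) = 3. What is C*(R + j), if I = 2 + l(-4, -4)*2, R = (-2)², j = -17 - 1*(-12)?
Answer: -10/17 ≈ -0.58823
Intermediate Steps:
j = -5 (j = -17 + 12 = -5)
l(D, N) = -½ (l(D, N) = -7/8 + (⅛)*3 = -7/8 + 3/8 = -½)
R = 4
I = 1 (I = 2 - ½*2 = 2 - 1 = 1)
C = 10/17 (C = (-21 + 1)/(-20 - 14) = -20/(-34) = -20*(-1/34) = 10/17 ≈ 0.58823)
C*(R + j) = 10*(4 - 5)/17 = (10/17)*(-1) = -10/17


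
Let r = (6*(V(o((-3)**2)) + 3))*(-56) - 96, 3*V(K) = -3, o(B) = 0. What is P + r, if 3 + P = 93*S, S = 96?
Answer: 8157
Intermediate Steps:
V(K) = -1 (V(K) = (1/3)*(-3) = -1)
r = -768 (r = (6*(-1 + 3))*(-56) - 96 = (6*2)*(-56) - 96 = 12*(-56) - 96 = -672 - 96 = -768)
P = 8925 (P = -3 + 93*96 = -3 + 8928 = 8925)
P + r = 8925 - 768 = 8157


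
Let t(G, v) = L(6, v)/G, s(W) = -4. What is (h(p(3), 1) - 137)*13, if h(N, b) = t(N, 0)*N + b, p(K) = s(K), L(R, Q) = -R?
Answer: -1846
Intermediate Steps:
p(K) = -4
t(G, v) = -6/G (t(G, v) = (-1*6)/G = -6/G)
h(N, b) = -6 + b (h(N, b) = (-6/N)*N + b = -6 + b)
(h(p(3), 1) - 137)*13 = ((-6 + 1) - 137)*13 = (-5 - 137)*13 = -142*13 = -1846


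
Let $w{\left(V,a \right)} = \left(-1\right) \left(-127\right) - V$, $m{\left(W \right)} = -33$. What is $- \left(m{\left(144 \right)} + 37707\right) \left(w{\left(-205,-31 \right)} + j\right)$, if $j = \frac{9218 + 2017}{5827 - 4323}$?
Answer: $- \frac{9617475231}{752} \approx -1.2789 \cdot 10^{7}$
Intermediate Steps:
$j = \frac{11235}{1504} \approx 7.4701$
$w{\left(V,a \right)} = 127 - V$
$- \left(m{\left(144 \right)} + 37707\right) \left(w{\left(-205,-31 \right)} + j\right) = - \left(-33 + 37707\right) \left(\left(127 - -205\right) + \frac{11235}{1504}\right) = - 37674 \left(\left(127 + 205\right) + \frac{11235}{1504}\right) = - 37674 \left(332 + \frac{11235}{1504}\right) = - \frac{37674 \cdot 510563}{1504} = \left(-1\right) \frac{9617475231}{752} = - \frac{9617475231}{752}$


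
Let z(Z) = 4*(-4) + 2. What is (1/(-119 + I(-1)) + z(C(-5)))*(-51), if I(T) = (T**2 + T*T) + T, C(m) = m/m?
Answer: 84303/118 ≈ 714.43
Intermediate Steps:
C(m) = 1
z(Z) = -14 (z(Z) = -16 + 2 = -14)
I(T) = T + 2*T**2 (I(T) = (T**2 + T**2) + T = 2*T**2 + T = T + 2*T**2)
(1/(-119 + I(-1)) + z(C(-5)))*(-51) = (1/(-119 - (1 + 2*(-1))) - 14)*(-51) = (1/(-119 - (1 - 2)) - 14)*(-51) = (1/(-119 - 1*(-1)) - 14)*(-51) = (1/(-119 + 1) - 14)*(-51) = (1/(-118) - 14)*(-51) = (-1/118 - 14)*(-51) = -1653/118*(-51) = 84303/118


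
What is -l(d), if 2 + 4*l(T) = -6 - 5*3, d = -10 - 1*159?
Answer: 23/4 ≈ 5.7500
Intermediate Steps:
d = -169 (d = -10 - 159 = -169)
l(T) = -23/4 (l(T) = -1/2 + (-6 - 5*3)/4 = -1/2 + (-6 - 15)/4 = -1/2 + (1/4)*(-21) = -1/2 - 21/4 = -23/4)
-l(d) = -1*(-23/4) = 23/4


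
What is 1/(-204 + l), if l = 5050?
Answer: 1/4846 ≈ 0.00020636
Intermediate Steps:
1/(-204 + l) = 1/(-204 + 5050) = 1/4846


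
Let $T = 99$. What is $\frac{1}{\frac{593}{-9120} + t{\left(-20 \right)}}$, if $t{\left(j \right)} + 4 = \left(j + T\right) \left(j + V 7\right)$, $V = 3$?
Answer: $\frac{9120}{683407} \approx 0.013345$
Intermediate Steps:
$t{\left(j \right)} = -4 + \left(21 + j\right) \left(99 + j\right)$ ($t{\left(j \right)} = -4 + \left(j + 99\right) \left(j + 3 \cdot 7\right) = -4 + \left(99 + j\right) \left(j + 21\right) = -4 + \left(99 + j\right) \left(21 + j\right) = -4 + \left(21 + j\right) \left(99 + j\right)$)
$\frac{1}{\frac{593}{-9120} + t{\left(-20 \right)}} = \frac{1}{\frac{593}{-9120} + \left(2075 + \left(-20\right)^{2} + 120 \left(-20\right)\right)} = \frac{1}{593 \left(- \frac{1}{9120}\right) + \left(2075 + 400 - 2400\right)} = \frac{1}{- \frac{593}{9120} + 75} = \frac{1}{\frac{683407}{9120}} = \frac{9120}{683407}$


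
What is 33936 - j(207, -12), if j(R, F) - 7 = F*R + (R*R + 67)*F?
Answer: 551405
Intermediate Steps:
j(R, F) = 7 + F*R + F*(67 + R**2) (j(R, F) = 7 + (F*R + (R*R + 67)*F) = 7 + (F*R + (R**2 + 67)*F) = 7 + (F*R + (67 + R**2)*F) = 7 + (F*R + F*(67 + R**2)) = 7 + F*R + F*(67 + R**2))
33936 - j(207, -12) = 33936 - (7 + 67*(-12) - 12*207 - 12*207**2) = 33936 - (7 - 804 - 2484 - 12*42849) = 33936 - (7 - 804 - 2484 - 514188) = 33936 - 1*(-517469) = 33936 + 517469 = 551405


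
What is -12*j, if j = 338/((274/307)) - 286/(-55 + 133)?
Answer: -616568/137 ≈ -4500.5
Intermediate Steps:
j = 154142/411 (j = 338/((274*(1/307))) - 286/78 = 338/(274/307) - 286*1/78 = 338*(307/274) - 11/3 = 51883/137 - 11/3 = 154142/411 ≈ 375.04)
-12*j = -12*154142/411 = -616568/137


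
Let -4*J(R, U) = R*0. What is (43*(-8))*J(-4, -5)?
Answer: 0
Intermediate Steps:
J(R, U) = 0 (J(R, U) = -R*0/4 = -¼*0 = 0)
(43*(-8))*J(-4, -5) = (43*(-8))*0 = -344*0 = 0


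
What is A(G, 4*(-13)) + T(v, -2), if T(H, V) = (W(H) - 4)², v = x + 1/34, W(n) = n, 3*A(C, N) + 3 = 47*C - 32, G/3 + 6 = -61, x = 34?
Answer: -7833869/3468 ≈ -2258.9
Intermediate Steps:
G = -201 (G = -18 + 3*(-61) = -18 - 183 = -201)
A(C, N) = -35/3 + 47*C/3 (A(C, N) = -1 + (47*C - 32)/3 = -1 + (-32 + 47*C)/3 = -1 + (-32/3 + 47*C/3) = -35/3 + 47*C/3)
v = 1157/34 (v = 34 + 1/34 = 1157/34 ≈ 34.029)
T(H, V) = (-4 + H)² (T(H, V) = (H - 4)² = (-4 + H)²)
A(G, 4*(-13)) + T(v, -2) = (-35/3 + (47/3)*(-201)) + (-4 + 1157/34)² = (-35/3 - 3149) + (1021/34)² = -9482/3 + 1042441/1156 = -7833869/3468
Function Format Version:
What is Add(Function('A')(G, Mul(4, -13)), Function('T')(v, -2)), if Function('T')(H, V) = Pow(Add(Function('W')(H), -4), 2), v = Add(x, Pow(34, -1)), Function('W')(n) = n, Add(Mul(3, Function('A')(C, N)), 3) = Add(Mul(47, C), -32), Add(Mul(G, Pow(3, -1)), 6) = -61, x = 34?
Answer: Rational(-7833869, 3468) ≈ -2258.9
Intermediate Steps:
G = -201 (G = Add(-18, Mul(3, -61)) = Add(-18, -183) = -201)
Function('A')(C, N) = Add(Rational(-35, 3), Mul(Rational(47, 3), C)) (Function('A')(C, N) = Add(-1, Mul(Rational(1, 3), Add(Mul(47, C), -32))) = Add(-1, Mul(Rational(1, 3), Add(-32, Mul(47, C)))) = Add(-1, Add(Rational(-32, 3), Mul(Rational(47, 3), C))) = Add(Rational(-35, 3), Mul(Rational(47, 3), C)))
v = Rational(1157, 34) (v = Add(34, Pow(34, -1)) = Add(34, Rational(1, 34)) = Rational(1157, 34) ≈ 34.029)
Function('T')(H, V) = Pow(Add(-4, H), 2) (Function('T')(H, V) = Pow(Add(H, -4), 2) = Pow(Add(-4, H), 2))
Add(Function('A')(G, Mul(4, -13)), Function('T')(v, -2)) = Add(Add(Rational(-35, 3), Mul(Rational(47, 3), -201)), Pow(Add(-4, Rational(1157, 34)), 2)) = Add(Add(Rational(-35, 3), -3149), Pow(Rational(1021, 34), 2)) = Add(Rational(-9482, 3), Rational(1042441, 1156)) = Rational(-7833869, 3468)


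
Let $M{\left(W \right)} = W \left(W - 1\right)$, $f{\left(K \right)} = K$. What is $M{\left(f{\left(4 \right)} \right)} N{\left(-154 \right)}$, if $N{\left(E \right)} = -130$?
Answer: $-1560$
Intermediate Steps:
$M{\left(W \right)} = W \left(-1 + W\right)$
$M{\left(f{\left(4 \right)} \right)} N{\left(-154 \right)} = 4 \left(-1 + 4\right) \left(-130\right) = 4 \cdot 3 \left(-130\right) = 12 \left(-130\right) = -1560$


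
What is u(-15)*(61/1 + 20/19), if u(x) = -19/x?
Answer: 393/5 ≈ 78.600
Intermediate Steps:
u(-15)*(61/1 + 20/19) = (-19/(-15))*(61/1 + 20/19) = (-19*(-1/15))*(61*1 + 20*(1/19)) = 19*(61 + 20/19)/15 = (19/15)*(1179/19) = 393/5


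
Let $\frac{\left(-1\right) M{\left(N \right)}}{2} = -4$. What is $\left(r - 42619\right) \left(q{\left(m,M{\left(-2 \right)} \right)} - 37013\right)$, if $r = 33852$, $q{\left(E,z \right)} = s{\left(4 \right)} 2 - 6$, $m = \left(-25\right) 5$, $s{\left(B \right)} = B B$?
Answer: $324265029$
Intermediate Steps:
$s{\left(B \right)} = B^{2}$
$M{\left(N \right)} = 8$ ($M{\left(N \right)} = \left(-2\right) \left(-4\right) = 8$)
$m = -125$
$q{\left(E,z \right)} = 26$ ($q{\left(E,z \right)} = 4^{2} \cdot 2 - 6 = 16 \cdot 2 - 6 = 32 - 6 = 26$)
$\left(r - 42619\right) \left(q{\left(m,M{\left(-2 \right)} \right)} - 37013\right) = \left(33852 - 42619\right) \left(26 - 37013\right) = \left(-8767\right) \left(-36987\right) = 324265029$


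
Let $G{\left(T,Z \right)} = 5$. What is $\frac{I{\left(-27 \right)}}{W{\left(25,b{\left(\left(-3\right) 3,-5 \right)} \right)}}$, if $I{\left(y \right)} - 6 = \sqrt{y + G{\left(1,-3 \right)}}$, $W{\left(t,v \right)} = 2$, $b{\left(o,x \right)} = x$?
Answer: $3 + \frac{i \sqrt{22}}{2} \approx 3.0 + 2.3452 i$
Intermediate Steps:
$I{\left(y \right)} = 6 + \sqrt{5 + y}$ ($I{\left(y \right)} = 6 + \sqrt{y + 5} = 6 + \sqrt{5 + y}$)
$\frac{I{\left(-27 \right)}}{W{\left(25,b{\left(\left(-3\right) 3,-5 \right)} \right)}} = \frac{6 + \sqrt{5 - 27}}{2} = \left(6 + \sqrt{-22}\right) \frac{1}{2} = \left(6 + i \sqrt{22}\right) \frac{1}{2} = 3 + \frac{i \sqrt{22}}{2}$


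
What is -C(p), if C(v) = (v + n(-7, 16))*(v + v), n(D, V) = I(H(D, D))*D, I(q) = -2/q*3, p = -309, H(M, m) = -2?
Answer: -203940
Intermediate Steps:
I(q) = -6/q
n(D, V) = 3*D (n(D, V) = (-6/(-2))*D = (-6*(-1/2))*D = 3*D)
C(v) = 2*v*(-21 + v) (C(v) = (v + 3*(-7))*(v + v) = (v - 21)*(2*v) = (-21 + v)*(2*v) = 2*v*(-21 + v))
-C(p) = -2*(-309)*(-21 - 309) = -2*(-309)*(-330) = -1*203940 = -203940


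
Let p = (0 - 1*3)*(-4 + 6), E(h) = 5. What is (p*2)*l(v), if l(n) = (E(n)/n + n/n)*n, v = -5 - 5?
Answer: 60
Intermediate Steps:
v = -10
l(n) = n*(1 + 5/n) (l(n) = (5/n + n/n)*n = (5/n + 1)*n = (1 + 5/n)*n = n*(1 + 5/n))
p = -6 (p = (0 - 3)*2 = -3*2 = -6)
(p*2)*l(v) = (-6*2)*(5 - 10) = -12*(-5) = 60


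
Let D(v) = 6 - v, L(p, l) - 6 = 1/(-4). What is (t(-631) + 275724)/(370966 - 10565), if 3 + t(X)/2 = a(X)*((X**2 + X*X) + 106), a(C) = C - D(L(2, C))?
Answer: -1005214632/360401 ≈ -2789.2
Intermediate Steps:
L(p, l) = 23/4 (L(p, l) = 6 + 1/(-4) = 6 - 1/4 = 23/4)
a(C) = -1/4 + C (a(C) = C - (6 - 1*23/4) = C - (6 - 23/4) = C - 1*1/4 = C - 1/4 = -1/4 + C)
t(X) = -6 + 2*(106 + 2*X**2)*(-1/4 + X) (t(X) = -6 + 2*((-1/4 + X)*((X**2 + X*X) + 106)) = -6 + 2*((-1/4 + X)*((X**2 + X**2) + 106)) = -6 + 2*((-1/4 + X)*(2*X**2 + 106)) = -6 + 2*((-1/4 + X)*(106 + 2*X**2)) = -6 + 2*((106 + 2*X**2)*(-1/4 + X)) = -6 + 2*(106 + 2*X**2)*(-1/4 + X))
(t(-631) + 275724)/(370966 - 10565) = ((-59 + 212*(-631) + (-631)**2*(-1 + 4*(-631))) + 275724)/(370966 - 10565) = ((-59 - 133772 + 398161*(-1 - 2524)) + 275724)/360401 = ((-59 - 133772 + 398161*(-2525)) + 275724)*(1/360401) = ((-59 - 133772 - 1005356525) + 275724)*(1/360401) = (-1005490356 + 275724)*(1/360401) = -1005214632*1/360401 = -1005214632/360401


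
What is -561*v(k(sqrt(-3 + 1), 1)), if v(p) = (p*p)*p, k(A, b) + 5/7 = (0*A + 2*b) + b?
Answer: -2297856/343 ≈ -6699.3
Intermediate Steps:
k(A, b) = -5/7 + 3*b (k(A, b) = -5/7 + ((0*A + 2*b) + b) = -5/7 + ((0 + 2*b) + b) = -5/7 + (2*b + b) = -5/7 + 3*b)
v(p) = p**3 (v(p) = p**2*p = p**3)
-561*v(k(sqrt(-3 + 1), 1)) = -561*(-5/7 + 3*1)**3 = -561*(-5/7 + 3)**3 = -561*(16/7)**3 = -561*4096/343 = -2297856/343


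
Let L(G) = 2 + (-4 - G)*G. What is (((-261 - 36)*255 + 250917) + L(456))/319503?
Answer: -34576/319503 ≈ -0.10822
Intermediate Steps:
L(G) = 2 + G*(-4 - G)
(((-261 - 36)*255 + 250917) + L(456))/319503 = (((-261 - 36)*255 + 250917) + (2 - 1*456² - 4*456))/319503 = ((-297*255 + 250917) + (2 - 1*207936 - 1824))*(1/319503) = ((-75735 + 250917) + (2 - 207936 - 1824))*(1/319503) = (175182 - 209758)*(1/319503) = -34576*1/319503 = -34576/319503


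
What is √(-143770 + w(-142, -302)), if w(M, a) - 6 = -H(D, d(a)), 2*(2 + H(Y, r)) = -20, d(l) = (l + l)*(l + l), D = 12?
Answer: 2*I*√35938 ≈ 379.15*I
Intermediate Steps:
d(l) = 4*l² (d(l) = (2*l)*(2*l) = 4*l²)
H(Y, r) = -12 (H(Y, r) = -2 + (½)*(-20) = -2 - 10 = -12)
w(M, a) = 18 (w(M, a) = 6 - 1*(-12) = 6 + 12 = 18)
√(-143770 + w(-142, -302)) = √(-143770 + 18) = √(-143752) = 2*I*√35938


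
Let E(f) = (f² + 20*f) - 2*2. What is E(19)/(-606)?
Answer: -737/606 ≈ -1.2162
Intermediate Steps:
E(f) = -4 + f² + 20*f (E(f) = (f² + 20*f) - 4 = -4 + f² + 20*f)
E(19)/(-606) = (-4 + 19² + 20*19)/(-606) = (-4 + 361 + 380)*(-1/606) = 737*(-1/606) = -737/606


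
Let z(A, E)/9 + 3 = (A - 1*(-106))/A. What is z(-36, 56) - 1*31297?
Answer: -62683/2 ≈ -31342.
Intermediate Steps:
z(A, E) = -27 + 9*(106 + A)/A (z(A, E) = -27 + 9*((A - 1*(-106))/A) = -27 + 9*((A + 106)/A) = -27 + 9*((106 + A)/A) = -27 + 9*(106 + A)/A)
z(-36, 56) - 1*31297 = (-18 + 954/(-36)) - 1*31297 = (-18 + 954*(-1/36)) - 31297 = (-18 - 53/2) - 31297 = -89/2 - 31297 = -62683/2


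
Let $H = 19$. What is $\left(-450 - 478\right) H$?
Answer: $-17632$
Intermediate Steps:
$\left(-450 - 478\right) H = \left(-450 - 478\right) 19 = \left(-928\right) 19 = -17632$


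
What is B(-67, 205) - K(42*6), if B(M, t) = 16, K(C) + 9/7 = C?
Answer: -1643/7 ≈ -234.71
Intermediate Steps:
K(C) = -9/7 + C
B(-67, 205) - K(42*6) = 16 - (-9/7 + 42*6) = 16 - (-9/7 + 252) = 16 - 1*1755/7 = 16 - 1755/7 = -1643/7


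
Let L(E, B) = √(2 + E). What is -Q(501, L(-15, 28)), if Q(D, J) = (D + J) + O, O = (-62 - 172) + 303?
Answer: -570 - I*√13 ≈ -570.0 - 3.6056*I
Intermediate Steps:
O = 69 (O = -234 + 303 = 69)
Q(D, J) = 69 + D + J (Q(D, J) = (D + J) + 69 = 69 + D + J)
-Q(501, L(-15, 28)) = -(69 + 501 + √(2 - 15)) = -(69 + 501 + √(-13)) = -(69 + 501 + I*√13) = -(570 + I*√13) = -570 - I*√13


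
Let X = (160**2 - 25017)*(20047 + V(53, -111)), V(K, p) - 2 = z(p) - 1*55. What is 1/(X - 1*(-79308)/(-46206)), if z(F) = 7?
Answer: 2567/29932712155 ≈ 8.5759e-8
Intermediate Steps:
V(K, p) = -46 (V(K, p) = 2 + (7 - 1*55) = 2 + (7 - 55) = 2 - 48 = -46)
X = 11660583 (X = (160**2 - 25017)*(20047 - 46) = (25600 - 25017)*20001 = 583*20001 = 11660583)
1/(X - 1*(-79308)/(-46206)) = 1/(11660583 - 1*(-79308)/(-46206)) = 1/(11660583 + 79308*(-1/46206)) = 1/(11660583 - 4406/2567) = 1/(29932712155/2567) = 2567/29932712155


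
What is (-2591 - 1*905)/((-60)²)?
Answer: -437/450 ≈ -0.97111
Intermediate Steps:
(-2591 - 1*905)/((-60)²) = (-2591 - 905)/3600 = -3496*1/3600 = -437/450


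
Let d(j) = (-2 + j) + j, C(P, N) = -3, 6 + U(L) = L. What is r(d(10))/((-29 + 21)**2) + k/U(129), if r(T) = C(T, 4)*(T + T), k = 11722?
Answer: 184231/1968 ≈ 93.613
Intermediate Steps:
U(L) = -6 + L
d(j) = -2 + 2*j
r(T) = -6*T (r(T) = -3*(T + T) = -6*T)
r(d(10))/((-29 + 21)**2) + k/U(129) = (-6*(-2 + 2*10))/((-29 + 21)**2) + 11722/(-6 + 129) = (-6*(-2 + 20))/((-8)**2) + 11722/123 = -6*18/64 + 11722*(1/123) = -108*1/64 + 11722/123 = -27/16 + 11722/123 = 184231/1968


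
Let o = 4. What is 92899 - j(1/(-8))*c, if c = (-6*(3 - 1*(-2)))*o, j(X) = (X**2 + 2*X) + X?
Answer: 742847/8 ≈ 92856.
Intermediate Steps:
j(X) = X**2 + 3*X
c = -120 (c = -6*(3 - 1*(-2))*4 = -6*(3 + 2)*4 = -6*5*4 = -30*4 = -120)
92899 - j(1/(-8))*c = 92899 - (3 + 1/(-8))/(-8)*(-120) = 92899 - (-(3 - 1/8)/8)*(-120) = 92899 - (-1/8*23/8)*(-120) = 92899 - (-23)*(-120)/64 = 92899 - 1*345/8 = 92899 - 345/8 = 742847/8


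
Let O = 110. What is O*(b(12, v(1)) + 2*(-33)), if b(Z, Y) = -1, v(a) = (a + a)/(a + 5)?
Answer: -7370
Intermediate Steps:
v(a) = 2*a/(5 + a) (v(a) = (2*a)/(5 + a) = 2*a/(5 + a))
O*(b(12, v(1)) + 2*(-33)) = 110*(-1 + 2*(-33)) = 110*(-1 - 66) = 110*(-67) = -7370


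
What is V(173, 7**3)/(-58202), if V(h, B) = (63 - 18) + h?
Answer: -109/29101 ≈ -0.0037456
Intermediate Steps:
V(h, B) = 45 + h
V(173, 7**3)/(-58202) = (45 + 173)/(-58202) = 218*(-1/58202) = -109/29101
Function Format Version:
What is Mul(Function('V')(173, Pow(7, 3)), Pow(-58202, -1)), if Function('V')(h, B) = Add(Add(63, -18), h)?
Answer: Rational(-109, 29101) ≈ -0.0037456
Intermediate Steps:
Function('V')(h, B) = Add(45, h)
Mul(Function('V')(173, Pow(7, 3)), Pow(-58202, -1)) = Mul(Add(45, 173), Pow(-58202, -1)) = Mul(218, Rational(-1, 58202)) = Rational(-109, 29101)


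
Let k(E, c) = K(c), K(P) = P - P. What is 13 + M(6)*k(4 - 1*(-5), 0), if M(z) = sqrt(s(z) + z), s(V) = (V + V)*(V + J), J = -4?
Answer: 13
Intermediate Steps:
K(P) = 0
s(V) = 2*V*(-4 + V) (s(V) = (V + V)*(V - 4) = (2*V)*(-4 + V) = 2*V*(-4 + V))
k(E, c) = 0
M(z) = sqrt(z + 2*z*(-4 + z)) (M(z) = sqrt(2*z*(-4 + z) + z) = sqrt(z + 2*z*(-4 + z)))
13 + M(6)*k(4 - 1*(-5), 0) = 13 + sqrt(6*(-7 + 2*6))*0 = 13 + sqrt(6*(-7 + 12))*0 = 13 + sqrt(6*5)*0 = 13 + sqrt(30)*0 = 13 + 0 = 13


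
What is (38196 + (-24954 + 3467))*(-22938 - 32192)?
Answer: -921167170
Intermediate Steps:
(38196 + (-24954 + 3467))*(-22938 - 32192) = (38196 - 21487)*(-55130) = 16709*(-55130) = -921167170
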